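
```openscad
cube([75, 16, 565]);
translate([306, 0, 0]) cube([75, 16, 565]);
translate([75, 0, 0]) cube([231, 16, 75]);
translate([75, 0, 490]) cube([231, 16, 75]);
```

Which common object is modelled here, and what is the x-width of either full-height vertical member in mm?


A picture frame. The border width is 75 mm.

Four thin pieces enclosing a rectangular opening — a picture frame. The two full-height stiles are 565 mm tall; the top rail sits at z = 490 and is 75 mm tall, so the border above the opening is 565 − 490 = 75 mm, matching the stile x-width.


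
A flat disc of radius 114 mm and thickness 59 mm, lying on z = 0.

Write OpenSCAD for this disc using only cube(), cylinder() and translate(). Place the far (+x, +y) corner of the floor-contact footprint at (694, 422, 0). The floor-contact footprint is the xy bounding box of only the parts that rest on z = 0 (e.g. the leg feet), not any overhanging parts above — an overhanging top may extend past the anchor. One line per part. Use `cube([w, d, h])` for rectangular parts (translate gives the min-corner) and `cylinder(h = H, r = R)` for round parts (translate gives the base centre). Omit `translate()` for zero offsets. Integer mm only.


translate([580, 308, 0]) cylinder(h = 59, r = 114);


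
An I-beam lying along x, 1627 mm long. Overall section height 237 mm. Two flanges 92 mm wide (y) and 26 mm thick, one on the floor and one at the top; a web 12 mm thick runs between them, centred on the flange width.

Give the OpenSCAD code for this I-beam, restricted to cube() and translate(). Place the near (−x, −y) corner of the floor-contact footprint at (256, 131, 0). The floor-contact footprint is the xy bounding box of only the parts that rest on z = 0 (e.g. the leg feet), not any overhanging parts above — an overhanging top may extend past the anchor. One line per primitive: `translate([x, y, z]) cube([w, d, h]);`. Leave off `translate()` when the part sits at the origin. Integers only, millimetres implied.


translate([256, 131, 0]) cube([1627, 92, 26]);
translate([256, 171, 26]) cube([1627, 12, 185]);
translate([256, 131, 211]) cube([1627, 92, 26]);


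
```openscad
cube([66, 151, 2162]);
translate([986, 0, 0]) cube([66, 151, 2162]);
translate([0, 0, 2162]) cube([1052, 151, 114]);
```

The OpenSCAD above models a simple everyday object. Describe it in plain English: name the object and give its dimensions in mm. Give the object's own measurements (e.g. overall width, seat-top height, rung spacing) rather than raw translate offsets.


A door frame. The clear opening is 920 mm wide and 2162 mm high. Two 66 mm wide jambs, 151 mm deep, stand either side of the opening from the floor to the top of the opening. A 114 mm thick head sits across the top of both jambs, spanning the full outside width of the frame.


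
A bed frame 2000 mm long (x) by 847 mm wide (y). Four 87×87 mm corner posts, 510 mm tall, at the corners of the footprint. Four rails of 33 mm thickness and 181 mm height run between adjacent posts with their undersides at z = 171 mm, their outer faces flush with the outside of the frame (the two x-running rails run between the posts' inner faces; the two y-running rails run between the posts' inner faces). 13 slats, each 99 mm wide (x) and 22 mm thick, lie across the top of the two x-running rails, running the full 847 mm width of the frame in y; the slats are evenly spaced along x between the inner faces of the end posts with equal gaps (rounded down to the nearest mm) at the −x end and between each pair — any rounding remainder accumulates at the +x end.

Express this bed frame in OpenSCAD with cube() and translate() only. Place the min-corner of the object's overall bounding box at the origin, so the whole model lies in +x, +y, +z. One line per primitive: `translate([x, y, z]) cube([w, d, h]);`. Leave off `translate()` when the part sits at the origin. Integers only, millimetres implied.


cube([87, 87, 510]);
translate([0, 760, 0]) cube([87, 87, 510]);
translate([1913, 0, 0]) cube([87, 87, 510]);
translate([1913, 760, 0]) cube([87, 87, 510]);
translate([87, 0, 171]) cube([1826, 33, 181]);
translate([87, 814, 171]) cube([1826, 33, 181]);
translate([0, 87, 171]) cube([33, 673, 181]);
translate([1967, 87, 171]) cube([33, 673, 181]);
translate([125, 0, 352]) cube([99, 847, 22]);
translate([262, 0, 352]) cube([99, 847, 22]);
translate([399, 0, 352]) cube([99, 847, 22]);
translate([536, 0, 352]) cube([99, 847, 22]);
translate([673, 0, 352]) cube([99, 847, 22]);
translate([810, 0, 352]) cube([99, 847, 22]);
translate([947, 0, 352]) cube([99, 847, 22]);
translate([1084, 0, 352]) cube([99, 847, 22]);
translate([1221, 0, 352]) cube([99, 847, 22]);
translate([1358, 0, 352]) cube([99, 847, 22]);
translate([1495, 0, 352]) cube([99, 847, 22]);
translate([1632, 0, 352]) cube([99, 847, 22]);
translate([1769, 0, 352]) cube([99, 847, 22]);


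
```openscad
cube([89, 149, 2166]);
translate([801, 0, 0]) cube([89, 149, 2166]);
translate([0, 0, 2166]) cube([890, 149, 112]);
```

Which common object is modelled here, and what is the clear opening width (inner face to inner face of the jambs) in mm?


A door frame. The clear opening width is 712 mm.

Two 2166 mm tall posts with a header on top — a door frame. The left jamb is 89 mm wide at x = 0; the right jamb starts at x = 801. The clear opening is 801 − 89 = 712 mm.


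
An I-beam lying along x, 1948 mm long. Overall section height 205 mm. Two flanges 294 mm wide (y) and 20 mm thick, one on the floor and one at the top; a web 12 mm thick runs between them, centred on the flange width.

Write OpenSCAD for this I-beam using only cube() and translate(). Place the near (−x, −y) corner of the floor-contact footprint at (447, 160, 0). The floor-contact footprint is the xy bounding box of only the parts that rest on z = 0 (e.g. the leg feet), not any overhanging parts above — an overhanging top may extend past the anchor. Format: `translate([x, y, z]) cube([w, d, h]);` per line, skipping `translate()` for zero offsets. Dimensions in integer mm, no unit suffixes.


translate([447, 160, 0]) cube([1948, 294, 20]);
translate([447, 301, 20]) cube([1948, 12, 165]);
translate([447, 160, 185]) cube([1948, 294, 20]);


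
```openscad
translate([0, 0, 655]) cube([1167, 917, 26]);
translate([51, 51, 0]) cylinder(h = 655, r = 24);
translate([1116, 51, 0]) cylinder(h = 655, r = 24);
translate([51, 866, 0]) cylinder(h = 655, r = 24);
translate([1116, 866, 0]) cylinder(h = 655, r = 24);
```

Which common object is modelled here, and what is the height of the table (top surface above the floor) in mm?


A table. The table height is 681 mm.

A 1167×917×26 slab sits at z = 655 on four Ø48 mm round legs — a table. The top surface is at 655 + 26 = 681 mm.


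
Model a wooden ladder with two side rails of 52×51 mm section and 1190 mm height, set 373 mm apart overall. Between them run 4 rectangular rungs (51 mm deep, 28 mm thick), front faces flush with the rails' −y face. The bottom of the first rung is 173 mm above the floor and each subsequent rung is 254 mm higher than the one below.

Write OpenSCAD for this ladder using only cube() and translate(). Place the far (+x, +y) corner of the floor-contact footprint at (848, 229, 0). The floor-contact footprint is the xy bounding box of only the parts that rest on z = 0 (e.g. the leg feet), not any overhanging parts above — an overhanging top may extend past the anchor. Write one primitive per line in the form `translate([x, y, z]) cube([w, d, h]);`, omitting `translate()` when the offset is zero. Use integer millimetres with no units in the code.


// rung span = 373 - 2*52 = 269
// rung[k] z = 173 + k*254
translate([475, 178, 0]) cube([52, 51, 1190]);
translate([796, 178, 0]) cube([52, 51, 1190]);
translate([527, 178, 173]) cube([269, 51, 28]);
translate([527, 178, 427]) cube([269, 51, 28]);
translate([527, 178, 681]) cube([269, 51, 28]);
translate([527, 178, 935]) cube([269, 51, 28]);


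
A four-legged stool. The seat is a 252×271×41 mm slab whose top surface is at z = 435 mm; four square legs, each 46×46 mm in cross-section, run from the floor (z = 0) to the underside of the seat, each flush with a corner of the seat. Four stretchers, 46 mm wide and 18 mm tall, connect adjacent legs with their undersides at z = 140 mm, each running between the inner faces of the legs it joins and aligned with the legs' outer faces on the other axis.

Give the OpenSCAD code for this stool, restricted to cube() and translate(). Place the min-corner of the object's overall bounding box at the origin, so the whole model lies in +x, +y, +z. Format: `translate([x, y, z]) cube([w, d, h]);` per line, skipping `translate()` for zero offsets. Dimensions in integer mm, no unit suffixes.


// leg_h = 435 - 41 = 394
// stretcher span = 252 - 2*46 = 160
translate([0, 0, 394]) cube([252, 271, 41]);
cube([46, 46, 394]);
translate([206, 0, 0]) cube([46, 46, 394]);
translate([0, 225, 0]) cube([46, 46, 394]);
translate([206, 225, 0]) cube([46, 46, 394]);
translate([46, 0, 140]) cube([160, 46, 18]);
translate([46, 225, 140]) cube([160, 46, 18]);
translate([0, 46, 140]) cube([46, 179, 18]);
translate([206, 46, 140]) cube([46, 179, 18]);


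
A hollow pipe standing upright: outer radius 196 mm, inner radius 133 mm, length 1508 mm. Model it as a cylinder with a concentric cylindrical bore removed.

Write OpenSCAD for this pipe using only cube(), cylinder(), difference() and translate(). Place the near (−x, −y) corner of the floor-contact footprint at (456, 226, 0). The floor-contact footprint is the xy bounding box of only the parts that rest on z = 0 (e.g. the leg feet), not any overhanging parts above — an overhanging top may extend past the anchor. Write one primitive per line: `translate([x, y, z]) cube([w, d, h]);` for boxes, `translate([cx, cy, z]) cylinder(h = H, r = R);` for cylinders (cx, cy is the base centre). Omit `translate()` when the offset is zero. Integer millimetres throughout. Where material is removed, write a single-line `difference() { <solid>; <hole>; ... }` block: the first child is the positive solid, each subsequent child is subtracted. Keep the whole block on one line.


difference() { translate([652, 422, 0]) cylinder(h = 1508, r = 196); translate([652, 422, 0]) cylinder(h = 1508, r = 133); }


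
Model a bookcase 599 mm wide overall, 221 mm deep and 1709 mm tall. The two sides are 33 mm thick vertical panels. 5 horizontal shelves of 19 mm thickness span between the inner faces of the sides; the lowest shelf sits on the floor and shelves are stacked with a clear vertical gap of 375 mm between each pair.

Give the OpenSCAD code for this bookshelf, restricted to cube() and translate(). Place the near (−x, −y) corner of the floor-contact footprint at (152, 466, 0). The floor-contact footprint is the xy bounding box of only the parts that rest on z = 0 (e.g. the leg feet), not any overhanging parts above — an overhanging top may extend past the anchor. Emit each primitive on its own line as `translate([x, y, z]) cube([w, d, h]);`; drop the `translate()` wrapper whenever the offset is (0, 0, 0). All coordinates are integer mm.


translate([152, 466, 0]) cube([33, 221, 1709]);
translate([718, 466, 0]) cube([33, 221, 1709]);
translate([185, 466, 0]) cube([533, 221, 19]);
translate([185, 466, 394]) cube([533, 221, 19]);
translate([185, 466, 788]) cube([533, 221, 19]);
translate([185, 466, 1182]) cube([533, 221, 19]);
translate([185, 466, 1576]) cube([533, 221, 19]);


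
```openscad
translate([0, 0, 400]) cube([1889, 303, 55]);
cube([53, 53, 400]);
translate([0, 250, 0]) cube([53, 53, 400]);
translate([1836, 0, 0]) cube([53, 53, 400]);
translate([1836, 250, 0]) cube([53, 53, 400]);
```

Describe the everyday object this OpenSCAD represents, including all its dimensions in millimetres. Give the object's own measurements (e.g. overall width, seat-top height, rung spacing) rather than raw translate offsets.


A bench: a 1889×303 mm seat slab, 55 mm thick, top at z = 455 mm, on four 53×53 mm square legs flush with the seat corners and standing on z = 0.


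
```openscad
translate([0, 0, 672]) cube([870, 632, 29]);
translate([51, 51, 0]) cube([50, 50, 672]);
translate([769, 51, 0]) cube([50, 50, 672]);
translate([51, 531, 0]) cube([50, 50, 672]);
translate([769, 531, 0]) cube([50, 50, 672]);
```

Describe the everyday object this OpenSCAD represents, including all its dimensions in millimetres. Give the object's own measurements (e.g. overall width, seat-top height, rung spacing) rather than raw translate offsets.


A rectangular dining table. The top is 870×632×29 mm with its upper surface at z = 701 mm. It stands on four 50×50 mm square legs, each inset 51 mm from the nearest pair of top edges, running from the floor to the underside of the top.


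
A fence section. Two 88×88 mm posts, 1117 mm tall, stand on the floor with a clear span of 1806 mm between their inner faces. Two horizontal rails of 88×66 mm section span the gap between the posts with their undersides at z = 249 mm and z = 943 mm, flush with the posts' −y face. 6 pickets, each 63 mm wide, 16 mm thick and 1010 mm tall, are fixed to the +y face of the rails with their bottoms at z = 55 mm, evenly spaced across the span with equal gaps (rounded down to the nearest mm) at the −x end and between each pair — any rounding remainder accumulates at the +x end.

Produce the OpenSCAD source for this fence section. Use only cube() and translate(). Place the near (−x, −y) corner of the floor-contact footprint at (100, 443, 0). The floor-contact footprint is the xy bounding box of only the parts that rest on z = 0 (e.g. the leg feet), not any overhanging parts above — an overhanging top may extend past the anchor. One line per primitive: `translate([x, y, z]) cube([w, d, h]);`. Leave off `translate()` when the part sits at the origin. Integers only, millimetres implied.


translate([100, 443, 0]) cube([88, 88, 1117]);
translate([1994, 443, 0]) cube([88, 88, 1117]);
translate([188, 443, 249]) cube([1806, 88, 66]);
translate([188, 443, 943]) cube([1806, 88, 66]);
translate([392, 531, 55]) cube([63, 16, 1010]);
translate([659, 531, 55]) cube([63, 16, 1010]);
translate([926, 531, 55]) cube([63, 16, 1010]);
translate([1193, 531, 55]) cube([63, 16, 1010]);
translate([1460, 531, 55]) cube([63, 16, 1010]);
translate([1727, 531, 55]) cube([63, 16, 1010]);


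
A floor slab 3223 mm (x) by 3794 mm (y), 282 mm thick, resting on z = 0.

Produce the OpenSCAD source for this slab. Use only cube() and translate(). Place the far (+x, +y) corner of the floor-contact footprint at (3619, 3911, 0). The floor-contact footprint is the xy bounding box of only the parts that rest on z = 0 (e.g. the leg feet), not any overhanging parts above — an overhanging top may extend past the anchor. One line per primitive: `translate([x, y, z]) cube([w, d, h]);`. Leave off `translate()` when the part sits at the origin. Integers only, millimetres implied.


translate([396, 117, 0]) cube([3223, 3794, 282]);


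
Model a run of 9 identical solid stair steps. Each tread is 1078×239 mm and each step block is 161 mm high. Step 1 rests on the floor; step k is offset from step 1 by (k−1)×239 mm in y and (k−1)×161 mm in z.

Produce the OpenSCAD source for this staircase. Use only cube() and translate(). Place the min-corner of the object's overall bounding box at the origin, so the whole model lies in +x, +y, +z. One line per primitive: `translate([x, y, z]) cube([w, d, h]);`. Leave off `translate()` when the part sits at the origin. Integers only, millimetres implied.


cube([1078, 239, 161]);
translate([0, 239, 161]) cube([1078, 239, 161]);
translate([0, 478, 322]) cube([1078, 239, 161]);
translate([0, 717, 483]) cube([1078, 239, 161]);
translate([0, 956, 644]) cube([1078, 239, 161]);
translate([0, 1195, 805]) cube([1078, 239, 161]);
translate([0, 1434, 966]) cube([1078, 239, 161]);
translate([0, 1673, 1127]) cube([1078, 239, 161]);
translate([0, 1912, 1288]) cube([1078, 239, 161]);


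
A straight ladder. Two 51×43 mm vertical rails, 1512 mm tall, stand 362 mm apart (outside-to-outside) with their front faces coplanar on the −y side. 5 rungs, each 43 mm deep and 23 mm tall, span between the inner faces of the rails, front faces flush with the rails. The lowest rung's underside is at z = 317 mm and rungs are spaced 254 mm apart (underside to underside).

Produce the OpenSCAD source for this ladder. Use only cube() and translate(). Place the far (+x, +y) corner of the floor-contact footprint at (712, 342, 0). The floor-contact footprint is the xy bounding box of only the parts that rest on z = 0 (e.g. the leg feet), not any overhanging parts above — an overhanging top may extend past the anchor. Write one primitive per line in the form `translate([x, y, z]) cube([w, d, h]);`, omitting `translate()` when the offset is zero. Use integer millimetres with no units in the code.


// rung span = 362 - 2*51 = 260
// rung[k] z = 317 + k*254
translate([350, 299, 0]) cube([51, 43, 1512]);
translate([661, 299, 0]) cube([51, 43, 1512]);
translate([401, 299, 317]) cube([260, 43, 23]);
translate([401, 299, 571]) cube([260, 43, 23]);
translate([401, 299, 825]) cube([260, 43, 23]);
translate([401, 299, 1079]) cube([260, 43, 23]);
translate([401, 299, 1333]) cube([260, 43, 23]);


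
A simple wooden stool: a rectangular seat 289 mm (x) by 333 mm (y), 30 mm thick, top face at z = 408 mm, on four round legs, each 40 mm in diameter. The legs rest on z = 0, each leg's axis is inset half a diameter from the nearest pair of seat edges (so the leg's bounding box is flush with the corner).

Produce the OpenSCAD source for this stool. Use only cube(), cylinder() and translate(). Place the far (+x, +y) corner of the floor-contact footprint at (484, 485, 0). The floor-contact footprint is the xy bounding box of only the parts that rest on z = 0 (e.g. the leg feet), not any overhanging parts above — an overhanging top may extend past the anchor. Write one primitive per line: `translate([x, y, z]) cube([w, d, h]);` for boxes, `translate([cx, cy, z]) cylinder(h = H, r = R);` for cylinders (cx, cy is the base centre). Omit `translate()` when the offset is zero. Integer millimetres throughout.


// leg_h = 408 - 30 = 378
translate([195, 152, 378]) cube([289, 333, 30]);
translate([215, 172, 0]) cylinder(h = 378, r = 20);
translate([464, 172, 0]) cylinder(h = 378, r = 20);
translate([215, 465, 0]) cylinder(h = 378, r = 20);
translate([464, 465, 0]) cylinder(h = 378, r = 20);


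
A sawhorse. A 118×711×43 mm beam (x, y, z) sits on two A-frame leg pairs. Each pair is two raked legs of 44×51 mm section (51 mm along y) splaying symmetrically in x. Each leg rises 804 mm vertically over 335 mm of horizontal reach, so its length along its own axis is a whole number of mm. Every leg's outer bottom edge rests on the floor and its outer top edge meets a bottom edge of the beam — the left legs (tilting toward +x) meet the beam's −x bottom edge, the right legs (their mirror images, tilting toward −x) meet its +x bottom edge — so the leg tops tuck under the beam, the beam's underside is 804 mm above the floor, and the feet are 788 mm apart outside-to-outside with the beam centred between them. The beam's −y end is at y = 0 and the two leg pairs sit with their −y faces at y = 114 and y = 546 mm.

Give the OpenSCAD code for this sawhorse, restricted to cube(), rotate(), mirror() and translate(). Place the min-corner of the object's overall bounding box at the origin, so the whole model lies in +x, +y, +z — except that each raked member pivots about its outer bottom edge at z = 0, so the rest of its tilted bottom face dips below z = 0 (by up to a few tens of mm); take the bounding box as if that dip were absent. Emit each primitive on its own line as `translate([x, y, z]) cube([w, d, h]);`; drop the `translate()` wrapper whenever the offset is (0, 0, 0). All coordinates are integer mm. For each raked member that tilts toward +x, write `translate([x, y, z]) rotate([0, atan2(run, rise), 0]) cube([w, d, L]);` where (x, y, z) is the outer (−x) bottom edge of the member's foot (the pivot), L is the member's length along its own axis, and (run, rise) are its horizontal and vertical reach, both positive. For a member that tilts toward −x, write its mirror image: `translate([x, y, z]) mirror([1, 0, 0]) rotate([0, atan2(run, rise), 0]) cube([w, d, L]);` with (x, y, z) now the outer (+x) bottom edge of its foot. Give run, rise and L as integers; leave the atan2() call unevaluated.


// leg length = √(335² + 804²) = 871
// right-leg outer foot x = 2·335 + 118 = 788
// beam min-corner = (335, 0, 804)
translate([335, 0, 804]) cube([118, 711, 43]);
translate([0, 114, 0]) rotate([0, atan2(335, 804), 0]) cube([44, 51, 871]);
translate([788, 114, 0]) mirror([1, 0, 0]) rotate([0, atan2(335, 804), 0]) cube([44, 51, 871]);
translate([0, 546, 0]) rotate([0, atan2(335, 804), 0]) cube([44, 51, 871]);
translate([788, 546, 0]) mirror([1, 0, 0]) rotate([0, atan2(335, 804), 0]) cube([44, 51, 871]);


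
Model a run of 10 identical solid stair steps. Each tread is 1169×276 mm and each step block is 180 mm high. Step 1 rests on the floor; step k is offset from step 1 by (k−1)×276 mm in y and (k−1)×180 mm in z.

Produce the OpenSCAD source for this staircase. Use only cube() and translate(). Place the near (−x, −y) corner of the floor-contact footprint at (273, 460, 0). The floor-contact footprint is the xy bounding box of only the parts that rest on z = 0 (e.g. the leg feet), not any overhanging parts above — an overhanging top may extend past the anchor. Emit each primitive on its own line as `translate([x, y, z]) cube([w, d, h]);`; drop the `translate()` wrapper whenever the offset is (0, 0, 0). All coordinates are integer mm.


translate([273, 460, 0]) cube([1169, 276, 180]);
translate([273, 736, 180]) cube([1169, 276, 180]);
translate([273, 1012, 360]) cube([1169, 276, 180]);
translate([273, 1288, 540]) cube([1169, 276, 180]);
translate([273, 1564, 720]) cube([1169, 276, 180]);
translate([273, 1840, 900]) cube([1169, 276, 180]);
translate([273, 2116, 1080]) cube([1169, 276, 180]);
translate([273, 2392, 1260]) cube([1169, 276, 180]);
translate([273, 2668, 1440]) cube([1169, 276, 180]);
translate([273, 2944, 1620]) cube([1169, 276, 180]);


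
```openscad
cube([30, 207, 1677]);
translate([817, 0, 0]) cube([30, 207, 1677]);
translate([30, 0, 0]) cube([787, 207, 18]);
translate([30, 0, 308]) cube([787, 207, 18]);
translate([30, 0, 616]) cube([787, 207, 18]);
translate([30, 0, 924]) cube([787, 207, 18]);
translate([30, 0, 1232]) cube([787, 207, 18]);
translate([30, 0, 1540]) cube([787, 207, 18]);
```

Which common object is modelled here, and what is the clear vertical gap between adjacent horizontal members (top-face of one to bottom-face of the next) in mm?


A bookshelf. The clear shelf gap is 290 mm.

Two tall side panels with 6 horizontal boards between them — a bookshelf. The first two shelf undersides are at z = 0 and z = 308; with shelf thickness 18, the clear gap is 308 − 0 − 18 = 290 mm.


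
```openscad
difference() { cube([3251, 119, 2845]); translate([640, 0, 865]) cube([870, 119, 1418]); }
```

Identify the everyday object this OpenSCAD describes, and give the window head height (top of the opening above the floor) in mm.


A wall with a window opening. The window head height is 2283 mm.

A wall with a rectangular opening subtracted — a window. Sill at z = 865, opening 1418 mm tall, so the head is at 865 + 1418 = 2283 mm.


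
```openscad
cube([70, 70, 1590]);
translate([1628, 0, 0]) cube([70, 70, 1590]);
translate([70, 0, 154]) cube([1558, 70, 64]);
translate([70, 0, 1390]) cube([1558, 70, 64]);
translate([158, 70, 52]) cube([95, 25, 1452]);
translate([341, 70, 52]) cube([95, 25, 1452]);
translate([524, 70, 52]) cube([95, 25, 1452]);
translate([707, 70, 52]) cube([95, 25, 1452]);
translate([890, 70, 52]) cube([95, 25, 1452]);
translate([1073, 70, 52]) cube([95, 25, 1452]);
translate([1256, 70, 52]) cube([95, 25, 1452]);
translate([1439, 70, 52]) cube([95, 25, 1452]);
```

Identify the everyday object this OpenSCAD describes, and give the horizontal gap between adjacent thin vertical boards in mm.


A fence section. The picket gap is 88 mm.

Two posts, two rails, 8 pickets — a fence section. Span 1558 mm holds 8 pickets of 95 mm with 9 equal gaps: ⌊(1558 − 8·95) / 9⌋ = 88 mm.


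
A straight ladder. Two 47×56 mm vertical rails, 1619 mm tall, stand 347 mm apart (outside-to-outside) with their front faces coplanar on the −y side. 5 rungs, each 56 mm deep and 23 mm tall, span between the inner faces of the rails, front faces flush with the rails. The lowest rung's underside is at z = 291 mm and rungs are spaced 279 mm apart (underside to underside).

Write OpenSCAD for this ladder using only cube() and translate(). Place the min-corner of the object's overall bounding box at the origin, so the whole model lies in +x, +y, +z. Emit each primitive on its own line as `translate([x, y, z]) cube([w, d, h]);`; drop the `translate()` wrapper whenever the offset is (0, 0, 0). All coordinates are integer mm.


cube([47, 56, 1619]);
translate([300, 0, 0]) cube([47, 56, 1619]);
translate([47, 0, 291]) cube([253, 56, 23]);
translate([47, 0, 570]) cube([253, 56, 23]);
translate([47, 0, 849]) cube([253, 56, 23]);
translate([47, 0, 1128]) cube([253, 56, 23]);
translate([47, 0, 1407]) cube([253, 56, 23]);


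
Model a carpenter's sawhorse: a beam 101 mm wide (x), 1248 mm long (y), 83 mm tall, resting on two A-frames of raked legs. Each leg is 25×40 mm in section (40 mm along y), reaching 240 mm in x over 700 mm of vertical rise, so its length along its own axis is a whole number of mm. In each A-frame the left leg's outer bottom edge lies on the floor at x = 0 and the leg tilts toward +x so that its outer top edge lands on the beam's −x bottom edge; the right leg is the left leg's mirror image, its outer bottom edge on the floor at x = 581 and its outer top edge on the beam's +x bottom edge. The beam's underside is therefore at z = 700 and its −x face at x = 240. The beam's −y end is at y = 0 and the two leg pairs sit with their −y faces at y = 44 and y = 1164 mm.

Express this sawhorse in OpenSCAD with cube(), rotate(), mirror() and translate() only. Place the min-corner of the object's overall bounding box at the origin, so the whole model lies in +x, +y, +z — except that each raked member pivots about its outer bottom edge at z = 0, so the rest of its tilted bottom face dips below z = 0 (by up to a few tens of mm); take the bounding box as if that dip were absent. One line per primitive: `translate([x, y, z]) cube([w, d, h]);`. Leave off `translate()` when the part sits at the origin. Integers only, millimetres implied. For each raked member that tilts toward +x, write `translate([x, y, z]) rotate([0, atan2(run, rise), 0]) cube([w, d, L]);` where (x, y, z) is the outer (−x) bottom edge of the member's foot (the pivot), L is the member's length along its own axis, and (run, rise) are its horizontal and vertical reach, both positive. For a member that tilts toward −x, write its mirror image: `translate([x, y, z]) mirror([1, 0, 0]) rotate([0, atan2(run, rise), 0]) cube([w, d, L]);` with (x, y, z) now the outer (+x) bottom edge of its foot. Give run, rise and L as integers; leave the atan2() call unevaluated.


translate([240, 0, 700]) cube([101, 1248, 83]);
translate([0, 44, 0]) rotate([0, atan2(240, 700), 0]) cube([25, 40, 740]);
translate([581, 44, 0]) mirror([1, 0, 0]) rotate([0, atan2(240, 700), 0]) cube([25, 40, 740]);
translate([0, 1164, 0]) rotate([0, atan2(240, 700), 0]) cube([25, 40, 740]);
translate([581, 1164, 0]) mirror([1, 0, 0]) rotate([0, atan2(240, 700), 0]) cube([25, 40, 740]);


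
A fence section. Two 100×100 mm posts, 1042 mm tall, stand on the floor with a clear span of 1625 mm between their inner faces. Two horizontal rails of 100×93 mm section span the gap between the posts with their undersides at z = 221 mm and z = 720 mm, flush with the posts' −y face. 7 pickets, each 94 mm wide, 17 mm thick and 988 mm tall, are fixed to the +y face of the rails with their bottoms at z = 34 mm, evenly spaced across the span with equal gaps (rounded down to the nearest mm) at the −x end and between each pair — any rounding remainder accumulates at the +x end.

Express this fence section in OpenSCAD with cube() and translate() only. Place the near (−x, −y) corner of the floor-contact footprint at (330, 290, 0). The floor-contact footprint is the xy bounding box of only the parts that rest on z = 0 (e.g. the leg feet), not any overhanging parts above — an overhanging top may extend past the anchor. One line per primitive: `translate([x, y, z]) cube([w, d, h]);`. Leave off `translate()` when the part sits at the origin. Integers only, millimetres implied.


translate([330, 290, 0]) cube([100, 100, 1042]);
translate([2055, 290, 0]) cube([100, 100, 1042]);
translate([430, 290, 221]) cube([1625, 100, 93]);
translate([430, 290, 720]) cube([1625, 100, 93]);
translate([550, 390, 34]) cube([94, 17, 988]);
translate([764, 390, 34]) cube([94, 17, 988]);
translate([978, 390, 34]) cube([94, 17, 988]);
translate([1192, 390, 34]) cube([94, 17, 988]);
translate([1406, 390, 34]) cube([94, 17, 988]);
translate([1620, 390, 34]) cube([94, 17, 988]);
translate([1834, 390, 34]) cube([94, 17, 988]);


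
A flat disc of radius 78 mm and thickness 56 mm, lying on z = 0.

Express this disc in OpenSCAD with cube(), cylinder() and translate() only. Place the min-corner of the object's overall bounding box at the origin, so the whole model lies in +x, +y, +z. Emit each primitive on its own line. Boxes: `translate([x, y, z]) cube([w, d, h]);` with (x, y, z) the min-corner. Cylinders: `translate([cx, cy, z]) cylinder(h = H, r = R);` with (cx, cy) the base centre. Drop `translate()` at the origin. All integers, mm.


translate([78, 78, 0]) cylinder(h = 56, r = 78);


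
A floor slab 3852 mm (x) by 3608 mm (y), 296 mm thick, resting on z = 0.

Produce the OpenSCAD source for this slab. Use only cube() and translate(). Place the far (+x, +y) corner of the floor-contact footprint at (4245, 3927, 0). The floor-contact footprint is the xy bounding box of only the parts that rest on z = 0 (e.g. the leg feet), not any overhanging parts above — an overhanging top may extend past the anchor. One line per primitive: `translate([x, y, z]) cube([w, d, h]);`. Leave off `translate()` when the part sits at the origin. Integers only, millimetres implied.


translate([393, 319, 0]) cube([3852, 3608, 296]);


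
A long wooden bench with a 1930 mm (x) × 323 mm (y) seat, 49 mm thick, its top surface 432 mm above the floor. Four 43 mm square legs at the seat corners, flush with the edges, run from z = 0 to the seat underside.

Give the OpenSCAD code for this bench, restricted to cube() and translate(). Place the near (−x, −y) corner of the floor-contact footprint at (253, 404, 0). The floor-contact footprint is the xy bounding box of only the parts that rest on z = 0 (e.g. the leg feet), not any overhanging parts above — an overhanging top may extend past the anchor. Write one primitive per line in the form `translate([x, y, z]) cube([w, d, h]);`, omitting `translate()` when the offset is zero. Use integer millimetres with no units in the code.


translate([253, 404, 383]) cube([1930, 323, 49]);
translate([253, 404, 0]) cube([43, 43, 383]);
translate([253, 684, 0]) cube([43, 43, 383]);
translate([2140, 404, 0]) cube([43, 43, 383]);
translate([2140, 684, 0]) cube([43, 43, 383]);


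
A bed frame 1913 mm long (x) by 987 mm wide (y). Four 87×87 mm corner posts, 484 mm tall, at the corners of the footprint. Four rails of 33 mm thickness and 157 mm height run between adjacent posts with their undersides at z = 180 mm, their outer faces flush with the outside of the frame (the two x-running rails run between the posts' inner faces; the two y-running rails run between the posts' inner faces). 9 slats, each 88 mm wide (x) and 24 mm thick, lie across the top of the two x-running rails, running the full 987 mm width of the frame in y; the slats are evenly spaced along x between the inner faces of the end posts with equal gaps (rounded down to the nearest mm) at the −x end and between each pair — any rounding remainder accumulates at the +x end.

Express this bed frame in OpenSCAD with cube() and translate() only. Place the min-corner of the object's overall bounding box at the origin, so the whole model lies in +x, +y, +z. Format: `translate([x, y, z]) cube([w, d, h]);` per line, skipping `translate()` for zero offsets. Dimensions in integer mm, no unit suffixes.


cube([87, 87, 484]);
translate([0, 900, 0]) cube([87, 87, 484]);
translate([1826, 0, 0]) cube([87, 87, 484]);
translate([1826, 900, 0]) cube([87, 87, 484]);
translate([87, 0, 180]) cube([1739, 33, 157]);
translate([87, 954, 180]) cube([1739, 33, 157]);
translate([0, 87, 180]) cube([33, 813, 157]);
translate([1880, 87, 180]) cube([33, 813, 157]);
translate([181, 0, 337]) cube([88, 987, 24]);
translate([363, 0, 337]) cube([88, 987, 24]);
translate([545, 0, 337]) cube([88, 987, 24]);
translate([727, 0, 337]) cube([88, 987, 24]);
translate([909, 0, 337]) cube([88, 987, 24]);
translate([1091, 0, 337]) cube([88, 987, 24]);
translate([1273, 0, 337]) cube([88, 987, 24]);
translate([1455, 0, 337]) cube([88, 987, 24]);
translate([1637, 0, 337]) cube([88, 987, 24]);


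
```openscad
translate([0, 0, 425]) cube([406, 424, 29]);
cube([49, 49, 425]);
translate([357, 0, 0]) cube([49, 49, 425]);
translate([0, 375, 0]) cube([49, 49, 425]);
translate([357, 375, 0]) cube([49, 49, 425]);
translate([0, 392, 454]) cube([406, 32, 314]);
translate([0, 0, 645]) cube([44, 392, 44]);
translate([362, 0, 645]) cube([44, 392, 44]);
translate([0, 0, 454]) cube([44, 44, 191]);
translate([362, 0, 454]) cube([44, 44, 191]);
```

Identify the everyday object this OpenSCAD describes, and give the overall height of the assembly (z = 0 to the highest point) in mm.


A chair. The overall height is 768 mm.

A slab on four corner posts with a tall panel at the back — a chair. The seat slab sits at z = 425 with thickness 29, and the 314 mm backrest starts at the seat top, so the overall height is 425 + 29 + 314 = 768 mm.


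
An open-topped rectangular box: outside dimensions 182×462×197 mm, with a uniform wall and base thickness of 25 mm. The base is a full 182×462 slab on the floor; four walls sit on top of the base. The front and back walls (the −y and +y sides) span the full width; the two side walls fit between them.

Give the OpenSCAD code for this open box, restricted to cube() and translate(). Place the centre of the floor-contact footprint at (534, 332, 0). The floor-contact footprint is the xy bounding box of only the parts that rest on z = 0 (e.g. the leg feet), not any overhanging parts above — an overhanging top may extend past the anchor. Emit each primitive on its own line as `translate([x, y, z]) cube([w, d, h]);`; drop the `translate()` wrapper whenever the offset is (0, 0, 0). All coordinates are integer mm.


translate([443, 101, 0]) cube([182, 462, 25]);
translate([443, 101, 25]) cube([182, 25, 172]);
translate([443, 538, 25]) cube([182, 25, 172]);
translate([443, 126, 25]) cube([25, 412, 172]);
translate([600, 126, 25]) cube([25, 412, 172]);


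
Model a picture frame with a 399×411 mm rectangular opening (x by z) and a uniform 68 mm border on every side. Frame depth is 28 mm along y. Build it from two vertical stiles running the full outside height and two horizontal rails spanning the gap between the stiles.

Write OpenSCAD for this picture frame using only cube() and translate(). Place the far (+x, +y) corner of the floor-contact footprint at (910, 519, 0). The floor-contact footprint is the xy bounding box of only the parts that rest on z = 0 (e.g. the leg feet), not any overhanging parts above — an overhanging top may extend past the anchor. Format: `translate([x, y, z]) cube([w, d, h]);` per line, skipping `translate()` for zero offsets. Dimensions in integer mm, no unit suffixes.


translate([375, 491, 0]) cube([68, 28, 547]);
translate([842, 491, 0]) cube([68, 28, 547]);
translate([443, 491, 0]) cube([399, 28, 68]);
translate([443, 491, 479]) cube([399, 28, 68]);


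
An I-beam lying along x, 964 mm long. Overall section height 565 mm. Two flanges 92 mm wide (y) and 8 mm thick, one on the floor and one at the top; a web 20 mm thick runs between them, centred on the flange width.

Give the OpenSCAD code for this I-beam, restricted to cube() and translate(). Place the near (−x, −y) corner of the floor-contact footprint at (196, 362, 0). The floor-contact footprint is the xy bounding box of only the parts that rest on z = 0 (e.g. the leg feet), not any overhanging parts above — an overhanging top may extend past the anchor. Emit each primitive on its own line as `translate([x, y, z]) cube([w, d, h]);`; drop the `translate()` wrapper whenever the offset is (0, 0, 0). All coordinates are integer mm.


translate([196, 362, 0]) cube([964, 92, 8]);
translate([196, 398, 8]) cube([964, 20, 549]);
translate([196, 362, 557]) cube([964, 92, 8]);


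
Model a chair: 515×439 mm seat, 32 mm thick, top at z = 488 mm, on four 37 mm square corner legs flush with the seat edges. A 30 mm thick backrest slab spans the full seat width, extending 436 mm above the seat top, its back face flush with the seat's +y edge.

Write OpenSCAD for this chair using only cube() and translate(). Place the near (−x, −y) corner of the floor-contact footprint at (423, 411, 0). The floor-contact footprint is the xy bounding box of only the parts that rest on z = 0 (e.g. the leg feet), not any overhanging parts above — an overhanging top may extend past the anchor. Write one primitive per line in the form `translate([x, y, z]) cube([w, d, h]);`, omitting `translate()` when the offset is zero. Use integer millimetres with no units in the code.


// leg_h = 488 - 32 = 456
translate([423, 411, 456]) cube([515, 439, 32]);
translate([423, 411, 0]) cube([37, 37, 456]);
translate([901, 411, 0]) cube([37, 37, 456]);
translate([423, 813, 0]) cube([37, 37, 456]);
translate([901, 813, 0]) cube([37, 37, 456]);
translate([423, 820, 488]) cube([515, 30, 436]);


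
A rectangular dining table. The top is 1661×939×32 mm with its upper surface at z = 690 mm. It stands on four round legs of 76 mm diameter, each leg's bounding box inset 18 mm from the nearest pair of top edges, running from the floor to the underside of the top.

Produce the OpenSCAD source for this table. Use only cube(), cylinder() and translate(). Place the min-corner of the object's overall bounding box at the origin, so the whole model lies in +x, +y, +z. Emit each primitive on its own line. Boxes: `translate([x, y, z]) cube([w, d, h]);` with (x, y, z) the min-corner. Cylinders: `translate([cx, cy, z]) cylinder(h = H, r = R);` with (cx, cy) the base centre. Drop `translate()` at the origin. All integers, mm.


// leg_h = 690 - 32 = 658
translate([0, 0, 658]) cube([1661, 939, 32]);
translate([56, 56, 0]) cylinder(h = 658, r = 38);
translate([1605, 56, 0]) cylinder(h = 658, r = 38);
translate([56, 883, 0]) cylinder(h = 658, r = 38);
translate([1605, 883, 0]) cylinder(h = 658, r = 38);


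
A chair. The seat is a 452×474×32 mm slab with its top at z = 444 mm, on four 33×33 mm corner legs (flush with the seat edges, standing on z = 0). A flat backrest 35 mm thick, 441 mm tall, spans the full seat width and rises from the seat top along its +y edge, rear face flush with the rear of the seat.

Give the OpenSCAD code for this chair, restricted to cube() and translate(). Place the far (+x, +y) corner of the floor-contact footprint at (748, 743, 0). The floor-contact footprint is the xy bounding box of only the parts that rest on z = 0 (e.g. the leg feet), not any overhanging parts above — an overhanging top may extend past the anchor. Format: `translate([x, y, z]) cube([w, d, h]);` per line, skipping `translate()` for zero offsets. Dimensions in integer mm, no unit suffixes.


translate([296, 269, 412]) cube([452, 474, 32]);
translate([296, 269, 0]) cube([33, 33, 412]);
translate([715, 269, 0]) cube([33, 33, 412]);
translate([296, 710, 0]) cube([33, 33, 412]);
translate([715, 710, 0]) cube([33, 33, 412]);
translate([296, 708, 444]) cube([452, 35, 441]);
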